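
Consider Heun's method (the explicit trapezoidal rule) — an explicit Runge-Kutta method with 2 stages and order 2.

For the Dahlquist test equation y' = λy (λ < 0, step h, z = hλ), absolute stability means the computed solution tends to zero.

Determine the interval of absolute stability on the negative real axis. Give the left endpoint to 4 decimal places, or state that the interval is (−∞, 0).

On y'=λy, z=hλ:
  order 2, 2-stage ⇒ R(z)=1+z+z^2/2
  (e.g. R(-1.02)=0.50020, |R|=0.50020)

Solve |R(x)|<1 on ℝ⁻.
x=-1.02: |R|=0.5002
|R(-1.91)|=0.9140 |R(-1.6)|=0.6800 |R(-1.07)|=0.5025
Bisect:
  x_lo=-2.5106 |R|=1.6410  x_hi=-0.1587 |R|=0.8539
  mid=-1.33468 |R|=0.55601 →hi
  mid=-1.92265 |R|=0.92564 →hi
  mid=-2.21664 |R|=1.24010 →lo
  mid=-2.06964 |R|=1.07207 →lo
  mid=-1.99615 |R|=0.99615 →hi
  mid=-2.03289 |R|=1.03344 →lo
  mid=-2.01452 |R|=1.01463 →lo
  ...
  [-2.00002,-1.99988] ⇒ x*=-2.0000
Interval (-2.0000, 0).

z∈(-2.0000,0).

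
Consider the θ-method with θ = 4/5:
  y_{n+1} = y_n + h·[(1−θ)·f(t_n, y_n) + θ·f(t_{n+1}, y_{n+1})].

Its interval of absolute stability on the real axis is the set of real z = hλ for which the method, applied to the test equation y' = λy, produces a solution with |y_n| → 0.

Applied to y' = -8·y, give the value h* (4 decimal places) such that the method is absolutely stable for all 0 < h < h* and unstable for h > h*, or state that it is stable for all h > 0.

unbounded; (−∞, 0). Any h>0 works for λ=-8.

Set f=λy, z=hλ:
  y_{n+1} = y_n + z·[1/5·y_n + 4/5·y_{n+1}] ⇒ (1 − 4/5z)y_{n+1} = (1 + 1/5z)y_n
  R(z) = (1 + 1/5z)/(1 − 4/5z).

Boundary: |R(x)|=1, x<0.
x=-1.67: |R|=0.2851
x=-2: |R|=0.2308
x=-10: |R|=0.1111
x=-100: |R|=0.2346
θ=4/5≥1/2 ⇒ |1+1/5x|<|1−4/5x| ∀x<0 ⇒ stable on all of ℝ⁻.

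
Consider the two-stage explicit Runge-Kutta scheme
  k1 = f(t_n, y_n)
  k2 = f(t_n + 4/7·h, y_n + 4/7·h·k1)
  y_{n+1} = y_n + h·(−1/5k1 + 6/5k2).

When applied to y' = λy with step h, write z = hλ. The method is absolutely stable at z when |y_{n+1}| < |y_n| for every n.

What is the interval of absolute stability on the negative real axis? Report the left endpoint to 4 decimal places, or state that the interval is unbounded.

(-1.4583, 0).

With y'=λy (z=hλ):
  k1=λy_n ⇒ h·k1=z·y_n;  k2=λ(1+4/7z)y_n ⇒ h·k2=z(1+4/7z)y_n
  y_{n+1}/y_n = 1 − 1/5z + 6/5z(1+4/7z) = 1 + z + 24/35z²
  R(z) = 1 + z + 24/35z².

Boundary: |R(x)|=1, x<0.
x=-1: |R|=0.6857
R=1: x+24/35x²=0 ⇒ x=−35/24=-1.4583; min R=1−1/(4·24/35)=0.6354>−1
Confirm numerically:
  x=-1.270: |R|=0.83599 <1
  x=-1.105: |R|=0.73227 <1
  x=-0.884: |R|=0.65186 <1
  x=-0.638: |R|=0.64112 <1
  x=-1.692: |R|=1.27111 >1
  x=-1.492: |R|=1.03444 >1
So |R|<1 on (-1.4583, 0).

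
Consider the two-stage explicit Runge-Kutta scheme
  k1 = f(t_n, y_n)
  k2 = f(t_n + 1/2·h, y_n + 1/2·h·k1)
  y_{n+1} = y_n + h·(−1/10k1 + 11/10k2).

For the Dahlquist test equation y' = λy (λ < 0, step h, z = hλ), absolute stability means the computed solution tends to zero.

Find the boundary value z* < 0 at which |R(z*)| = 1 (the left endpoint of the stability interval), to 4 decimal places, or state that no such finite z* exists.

z* = -1.8182.

On y'=λy, z=hλ:
  k1=λy_n ⇒ h·k1=z·y_n;  k2=λ(1+1/2z)y_n ⇒ h·k2=z(1+1/2z)y_n
  y_{n+1}/y_n = 1 − 1/10z + 11/10z(1+1/2z) = 1 + z + 11/20z²
  Hence R(z) = 1 + z + 11/20z².

Find x<0 with |R(x)|<1.
x=-1.71: |R|=0.8983
R=1: x+11/20x²=0 ⇒ x=−20/11=-1.8182; min R=1−1/(4·11/20)=0.5455>−1
Confirm numerically:
  x=-1.793: |R|=0.97517 <1
  x=-1.761: |R|=0.94462 <1
  x=-1.363: |R|=0.65877 <1
  x=-0.857: |R|=0.54695 <1
  x=-2.337: |R|=1.66686 >1
  x=-2.129: |R|=1.36395 >1
So |R|<1 on (-1.8182, 0).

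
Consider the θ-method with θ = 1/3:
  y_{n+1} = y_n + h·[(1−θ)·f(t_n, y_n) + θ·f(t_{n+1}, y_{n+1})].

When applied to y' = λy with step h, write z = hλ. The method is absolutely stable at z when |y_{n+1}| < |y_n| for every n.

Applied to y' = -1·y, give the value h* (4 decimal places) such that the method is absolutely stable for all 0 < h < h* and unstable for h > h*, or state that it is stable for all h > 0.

On y'=λy, z=hλ:
  y_{n+1} = y_n + z·[2/3·y_n + 1/3·y_{n+1}] ⇒ (1 − 1/3z)y_{n+1} = (1 + 2/3z)y_n
  so R(z) = (1 + 2/3z)/(1 − 1/3z).

Solve |R(x)|<1 on ℝ⁻.
x=-0.43: |R|=0.6239
R=−1: 1+2/3x = −1+1/3x ⇒ -1/3x=2 ⇒ x=2/(-1/3)=-6.0000
Confirm numerically:
  x=-5.517: |R|=0.94329 <1
  x=-4.247: |R|=0.75811 <1
  x=-2.697: |R|=0.42022 <1
  x=-6.256: |R|=1.02766 >1
  x=-6.153: |R|=1.01672 >1
Stable set (-6.0000, 0).

(-6.0000,0); λ=-1 ⇒ h* = (6)/1 = 6.0000.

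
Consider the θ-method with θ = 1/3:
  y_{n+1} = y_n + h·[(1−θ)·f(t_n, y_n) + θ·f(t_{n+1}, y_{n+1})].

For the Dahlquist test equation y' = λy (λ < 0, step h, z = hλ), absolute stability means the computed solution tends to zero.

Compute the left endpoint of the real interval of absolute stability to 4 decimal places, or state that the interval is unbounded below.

left endpoint -6.0000.

On y'=λy, z=hλ:
  y_{n+1} = y_n + z·[2/3·y_n + 1/3·y_{n+1}] ⇒ (1 − 1/3z)y_{n+1} = (1 + 2/3z)y_n
  R(z) = (1 + 2/3z)/(1 − 1/3z).

Need |R(x)|<1, x<0.
x=-1: |R|=0.2500
R=−1: 1+2/3x = −1+1/3x ⇒ -1/3x=2 ⇒ x=2/(-1/3)=-6.0000
Confirm numerically:
  x=-4.390: |R|=0.78214 <1
  x=-4.169: |R|=0.74459 <1
  x=-3.163: |R|=0.53967 <1
  x=-6.491: |R|=1.05173 >1
  x=-6.337: |R|=1.03609 >1
  x=-6.299: |R|=1.03215 >1
So |R|<1 on (-6.0000, 0).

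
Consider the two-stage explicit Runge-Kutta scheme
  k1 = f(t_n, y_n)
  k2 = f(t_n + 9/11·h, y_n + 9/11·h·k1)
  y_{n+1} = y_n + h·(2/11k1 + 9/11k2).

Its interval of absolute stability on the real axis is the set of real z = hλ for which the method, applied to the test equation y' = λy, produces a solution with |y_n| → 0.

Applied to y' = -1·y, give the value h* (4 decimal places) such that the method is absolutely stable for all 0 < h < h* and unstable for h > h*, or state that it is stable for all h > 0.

(-1.4938,0); λ=-1 ⇒ h* = (121/81)/1 = 1.4938.

On y'=λy, z=hλ:
  k1=λy_n ⇒ h·k1=z·y_n;  k2=λ(1+9/11z)y_n ⇒ h·k2=z(1+9/11z)y_n
  y_{n+1}/y_n = 1 + 2/11z + 9/11z(1+9/11z) = 1 + z + 81/121z²
  so R(z) = 1 + z + 81/121z².

Boundary: |R(x)|=1, x<0.
x=-0.53: |R|=0.6580
R=1: x+81/121x²=0 ⇒ x=−121/81=-1.4938; min R=1−1/(4·81/121)=0.6265>−1
Confirm numerically:
  x=-1.171: |R|=0.74694 <1
  x=-0.887: |R|=0.63968 <1
  x=-0.718: |R|=0.62710 <1
  x=-0.644: |R|=0.63363 <1
  x=-1.737: |R|=1.28276 >1
  x=-1.541: |R|=1.04866 >1
So |R|<1 on (-1.4938, 0).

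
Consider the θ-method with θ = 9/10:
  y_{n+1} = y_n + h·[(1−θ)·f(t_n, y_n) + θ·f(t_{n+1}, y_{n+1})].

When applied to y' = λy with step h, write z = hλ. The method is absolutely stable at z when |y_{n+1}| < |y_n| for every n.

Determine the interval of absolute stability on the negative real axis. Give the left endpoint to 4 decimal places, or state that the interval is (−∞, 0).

unbounded; (−∞, 0).

Test eqn y'=λy, z=hλ:
  y_{n+1} = y_n + z·[1/10·y_n + 9/10·y_{n+1}] ⇒ (1 − 9/10z)y_{n+1} = (1 + 1/10z)y_n
  Hence R(z) = (1 + 1/10z)/(1 − 9/10z).

Need |R(x)|<1, x<0.
x=-0.39: |R|=0.7113
x=-2: |R|=0.2857
x=-10: |R|=0.0000
x=-100: |R|=0.0989
θ=9/10≥1/2 ⇒ |1+1/10x|<|1−9/10x| ∀x<0 ⇒ stable on all of ℝ⁻.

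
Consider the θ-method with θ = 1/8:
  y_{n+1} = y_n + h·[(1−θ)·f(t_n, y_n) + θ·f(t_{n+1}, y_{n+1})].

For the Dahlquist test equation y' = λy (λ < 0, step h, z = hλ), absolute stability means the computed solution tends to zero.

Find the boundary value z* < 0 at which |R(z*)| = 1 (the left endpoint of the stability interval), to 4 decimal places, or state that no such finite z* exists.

With y'=λy (z=hλ):
  y_{n+1} = y_n + z·[7/8·y_n + 1/8·y_{n+1}] ⇒ (1 − 1/8z)y_{n+1} = (1 + 7/8z)y_n
  R(z) = (1 + 7/8z)/(1 − 1/8z).

Find x<0 with |R(x)|<1.
x=-1.4: |R|=0.1915
R=−1: 1+7/8x = −1+1/8x ⇒ -3/4x=2 ⇒ x=2/(-3/4)=-2.6667
Confirm numerically:
  x=-2.069: |R|=0.64386 <1
  x=-1.266: |R|=0.09303 <1
  x=-1.232: |R|=0.06759 <1
  x=-2.988: |R|=1.17546 >1
  x=-2.942: |R|=1.15098 >1
  x=-2.763: |R|=1.05370 >1
Interval (-2.6667, 0).

z* = -2.6667.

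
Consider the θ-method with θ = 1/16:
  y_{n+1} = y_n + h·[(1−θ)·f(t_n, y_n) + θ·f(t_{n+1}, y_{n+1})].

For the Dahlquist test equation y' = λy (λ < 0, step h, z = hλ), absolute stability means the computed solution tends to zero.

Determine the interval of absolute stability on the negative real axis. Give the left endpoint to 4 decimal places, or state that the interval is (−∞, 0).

z∈(-2.2857,0).

Set f=λy, z=hλ:
  y_{n+1} = y_n + z·[15/16·y_n + 1/16·y_{n+1}] ⇒ (1 − 1/16z)y_{n+1} = (1 + 15/16z)y_n
  Hence R(z) = (1 + 15/16z)/(1 − 1/16z).

Solve |R(x)|<1 on ℝ⁻.
x=-1.61: |R|=0.4628
R=−1: 1+15/16x = −1+1/16x ⇒ -7/8x=2 ⇒ x=2/(-7/8)=-2.2857
Confirm numerically:
  x=-1.869: |R|=0.67351 <1
  x=-1.423: |R|=0.30678 <1
  x=-1.102: |R|=0.03099 <1
  x=-2.701: |R|=1.31089 >1
  x=-2.397: |R|=1.08469 >1
Interval (-2.2857, 0).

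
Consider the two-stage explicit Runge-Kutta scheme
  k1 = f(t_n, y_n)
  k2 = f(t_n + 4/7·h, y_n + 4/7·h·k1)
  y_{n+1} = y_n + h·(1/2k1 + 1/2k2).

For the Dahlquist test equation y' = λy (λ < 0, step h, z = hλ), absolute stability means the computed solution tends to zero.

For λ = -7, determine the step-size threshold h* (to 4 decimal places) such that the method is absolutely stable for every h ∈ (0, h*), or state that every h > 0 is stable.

(-3.5000,0); λ=-7 ⇒ h* = (7/2)/7 = 0.5000.

Test eqn y'=λy, z=hλ:
  k1=λy_n ⇒ h·k1=z·y_n;  k2=λ(1+4/7z)y_n ⇒ h·k2=z(1+4/7z)y_n
  y_{n+1}/y_n = 1 + 1/2z + 1/2z(1+4/7z) = 1 + z + 2/7z²
  so R(z) = 1 + z + 2/7z².

Boundary: |R(x)|=1, x<0.
x=-0.34: |R|=0.6930
R=1: x+2/7x²=0 ⇒ x=−7/2=-3.5000; min R=1−1/(4·2/7)=0.1250>−1
Confirm numerically:
  x=-2.646: |R|=0.35438 <1
  x=-2.459: |R|=0.26862 <1
  x=-2.266: |R|=0.20107 <1
  x=-1.418: |R|=0.15649 <1
  x=-3.918: |R|=1.46792 >1
  x=-3.793: |R|=1.31753 >1
  x=-3.653: |R|=1.15969 >1
Interval (-3.5000, 0).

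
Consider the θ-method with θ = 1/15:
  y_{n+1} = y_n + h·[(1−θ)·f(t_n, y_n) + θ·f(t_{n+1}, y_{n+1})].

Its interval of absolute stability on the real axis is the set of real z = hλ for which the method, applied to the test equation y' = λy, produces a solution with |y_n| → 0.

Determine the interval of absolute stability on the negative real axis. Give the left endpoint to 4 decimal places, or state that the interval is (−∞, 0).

With y'=λy (z=hλ):
  y_{n+1} = y_n + z·[14/15·y_n + 1/15·y_{n+1}] ⇒ (1 − 1/15z)y_{n+1} = (1 + 14/15z)y_n
  R(z) = (1 + 14/15z)/(1 − 1/15z).

Need |R(x)|<1, x<0.
x=-0.61: |R|=0.4138
R=−1: 1+14/15x = −1+1/15x ⇒ -13/15x=2 ⇒ x=2/(-13/15)=-2.3077
Confirm numerically:
  x=-2.270: |R|=0.97163 <1
  x=-1.757: |R|=0.57278 <1
  x=-1.615: |R|=0.45802 <1
  x=-1.145: |R|=0.06380 <1
  x=-2.842: |R|=1.38931 >1
  x=-2.597: |R|=1.21373 >1
  x=-2.518: |R|=1.15607 >1
Interval (-2.3077, 0).

(-2.3077, 0).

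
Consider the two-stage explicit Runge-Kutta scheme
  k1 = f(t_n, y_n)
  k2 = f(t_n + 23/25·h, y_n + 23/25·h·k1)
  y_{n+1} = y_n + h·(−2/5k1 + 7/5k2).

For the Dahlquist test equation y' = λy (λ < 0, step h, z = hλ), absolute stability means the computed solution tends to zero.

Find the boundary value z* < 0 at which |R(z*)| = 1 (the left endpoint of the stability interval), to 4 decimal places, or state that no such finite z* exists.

On y'=λy, z=hλ:
  k1=λy_n ⇒ h·k1=z·y_n;  k2=λ(1+23/25z)y_n ⇒ h·k2=z(1+23/25z)y_n
  y_{n+1}/y_n = 1 − 2/5z + 7/5z(1+23/25z) = 1 + z + 161/125z²
  R(z) = 1 + z + 161/125z².

Find x<0 with |R(x)|<1.
x=-1.64: |R|=2.8242
R=1: x+161/125x²=0 ⇒ x=−125/161=-0.7764; min R=1−1/(4·161/125)=0.8059>−1
Confirm numerically:
  x=-0.634: |R|=0.88372 <1
  x=-0.374: |R|=0.80616 <1
  x=-0.353: |R|=0.80750 <1
  x=-0.337: |R|=0.80928 <1
  x=-1.206: |R|=1.66731 >1
  x=-0.821: |R|=1.04716 >1
So |R|<1 on (-0.7764, 0).

left endpoint -0.7764.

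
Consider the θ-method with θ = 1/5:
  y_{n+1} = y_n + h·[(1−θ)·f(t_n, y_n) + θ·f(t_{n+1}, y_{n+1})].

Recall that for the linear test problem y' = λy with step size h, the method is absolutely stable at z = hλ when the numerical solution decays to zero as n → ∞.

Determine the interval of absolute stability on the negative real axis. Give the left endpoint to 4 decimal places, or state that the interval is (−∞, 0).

With y'=λy (z=hλ):
  y_{n+1} = y_n + z·[4/5·y_n + 1/5·y_{n+1}] ⇒ (1 − 1/5z)y_{n+1} = (1 + 4/5z)y_n
  Hence R(z) = (1 + 4/5z)/(1 − 1/5z).

Find x<0 with |R(x)|<1.
x=-0.8: |R|=0.3103
R=−1: 1+4/5x = −1+1/5x ⇒ -3/5x=2 ⇒ x=2/(-3/5)=-3.3333
Confirm numerically:
  x=-1.874: |R|=0.36311 <1
  x=-1.840: |R|=0.34503 <1
  x=-1.576: |R|=0.19830 <1
  x=-3.619: |R|=1.09943 >1
  x=-3.583: |R|=1.08727 >1
So |R|<1 on (-3.3333, 0).

z∈(-3.3333,0).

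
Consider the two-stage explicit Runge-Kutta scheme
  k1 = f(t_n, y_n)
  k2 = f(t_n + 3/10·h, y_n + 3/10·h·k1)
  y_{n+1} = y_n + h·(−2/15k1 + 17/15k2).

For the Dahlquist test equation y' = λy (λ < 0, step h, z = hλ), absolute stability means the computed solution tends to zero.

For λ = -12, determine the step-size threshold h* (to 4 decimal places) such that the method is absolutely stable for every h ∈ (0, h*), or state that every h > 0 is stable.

(-2.9412,0); λ=-12 ⇒ h* = (50/17)/12 = 0.2451.

Test eqn y'=λy, z=hλ:
  k1=λy_n ⇒ h·k1=z·y_n;  k2=λ(1+3/10z)y_n ⇒ h·k2=z(1+3/10z)y_n
  y_{n+1}/y_n = 1 − 2/15z + 17/15z(1+3/10z) = 1 + z + 17/50z²
  ⇒ R(z) = 1 + z + 17/50z².

Boundary: |R(x)|=1, x<0.
x=-1.44: |R|=0.2650
R=1: x+17/50x²=0 ⇒ x=−50/17=-2.9412; min R=1−1/(4·17/50)=0.2647>−1
Confirm numerically:
  x=-2.528: |R|=0.64487 <1
  x=-2.155: |R|=0.42397 <1
  x=-1.567: |R|=0.26787 <1
  x=-3.507: |R|=1.67468 >1
  x=-3.380: |R|=1.50430 >1
  x=-3.079: |R|=1.14428 >1
Stable set (-2.9412, 0).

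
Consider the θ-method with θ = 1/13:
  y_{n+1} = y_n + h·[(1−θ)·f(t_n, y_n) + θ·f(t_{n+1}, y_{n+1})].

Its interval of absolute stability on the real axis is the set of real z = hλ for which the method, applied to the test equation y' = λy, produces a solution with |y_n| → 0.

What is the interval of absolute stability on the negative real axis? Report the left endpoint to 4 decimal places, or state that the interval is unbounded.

(-2.3636, 0).

With y'=λy (z=hλ):
  y_{n+1} = y_n + z·[12/13·y_n + 1/13·y_{n+1}] ⇒ (1 − 1/13z)y_{n+1} = (1 + 12/13z)y_n
  ⇒ R(z) = (1 + 12/13z)/(1 − 1/13z).

Find x<0 with |R(x)|<1.
x=-1.44: |R|=0.2964
R=−1: 1+12/13x = −1+1/13x ⇒ -11/13x=2 ⇒ x=2/(-11/13)=-2.3636
Confirm numerically:
  x=-2.086: |R|=0.79756 <1
  x=-1.517: |R|=0.35848 <1
  x=-1.205: |R|=0.10278 <1
  x=-1.074: |R|=0.00796 <1
  x=-2.902: |R|=1.37241 >1
  x=-2.891: |R|=1.36505 >1
  x=-2.821: |R|=1.31800 >1
Stable set (-2.3636, 0).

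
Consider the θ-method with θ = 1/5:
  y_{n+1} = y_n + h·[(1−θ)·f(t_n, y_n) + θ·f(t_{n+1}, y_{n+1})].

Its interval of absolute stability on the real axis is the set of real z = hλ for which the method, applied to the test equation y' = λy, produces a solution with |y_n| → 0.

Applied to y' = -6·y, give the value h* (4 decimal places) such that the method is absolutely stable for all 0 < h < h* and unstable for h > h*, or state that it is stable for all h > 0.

Test eqn y'=λy, z=hλ:
  y_{n+1} = y_n + z·[4/5·y_n + 1/5·y_{n+1}] ⇒ (1 − 1/5z)y_{n+1} = (1 + 4/5z)y_n
  Hence R(z) = (1 + 4/5z)/(1 − 1/5z).

Need |R(x)|<1, x<0.
x=-0.9: |R|=0.2373
R=−1: 1+4/5x = −1+1/5x ⇒ -3/5x=2 ⇒ x=2/(-3/5)=-3.3333
Confirm numerically:
  x=-2.444: |R|=0.64159 <1
  x=-2.174: |R|=0.51519 <1
  x=-1.753: |R|=0.29794 <1
  x=-3.666: |R|=1.11516 >1
  x=-3.440: |R|=1.03791 >1
Interval (-3.3333, 0).

(-3.3333,0); λ=-6 ⇒ h* = (10/3)/6 = 0.5556.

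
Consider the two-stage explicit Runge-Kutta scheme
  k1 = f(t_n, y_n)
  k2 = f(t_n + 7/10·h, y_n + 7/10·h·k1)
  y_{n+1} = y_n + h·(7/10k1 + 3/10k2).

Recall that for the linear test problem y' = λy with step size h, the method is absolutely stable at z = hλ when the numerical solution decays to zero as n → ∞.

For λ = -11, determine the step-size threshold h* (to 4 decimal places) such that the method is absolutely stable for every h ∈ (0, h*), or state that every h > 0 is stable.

On y'=λy, z=hλ:
  k1=λy_n ⇒ h·k1=z·y_n;  k2=λ(1+7/10z)y_n ⇒ h·k2=z(1+7/10z)y_n
  y_{n+1}/y_n = 1 + 7/10z + 3/10z(1+7/10z) = 1 + z + 21/100z²
  Hence R(z) = 1 + z + 21/100z².

Need |R(x)|<1, x<0.
x=-1.41: |R|=0.0075
R=1: x+21/100x²=0 ⇒ x=−100/21=-4.7619; min R=1−1/(4·21/100)=-0.1905>−1
Confirm numerically:
  x=-4.300: |R|=0.58290 <1
  x=-3.429: |R|=0.04019 <1
  x=-3.378: |R|=0.01829 <1
  x=-2.221: |R|=0.18510 <1
  x=-5.119: |R|=1.38387 >1
  x=-5.036: |R|=1.28987 >1
  x=-4.844: |R|=1.08351 >1
So |R|<1 on (-4.7619, 0).

(-4.7619,0); λ=-11 ⇒ h* = (100/21)/11 = 0.4329.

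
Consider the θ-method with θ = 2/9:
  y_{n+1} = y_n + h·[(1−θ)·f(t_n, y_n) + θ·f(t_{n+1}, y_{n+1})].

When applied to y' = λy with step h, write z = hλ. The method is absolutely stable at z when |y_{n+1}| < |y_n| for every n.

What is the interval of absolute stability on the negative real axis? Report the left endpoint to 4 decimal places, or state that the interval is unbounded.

With y'=λy (z=hλ):
  y_{n+1} = y_n + z·[7/9·y_n + 2/9·y_{n+1}] ⇒ (1 − 2/9z)y_{n+1} = (1 + 7/9z)y_n
  so R(z) = (1 + 7/9z)/(1 − 2/9z).

Find x<0 with |R(x)|<1.
x=-0.63: |R|=0.4474
R=−1: 1+7/9x = −1+2/9x ⇒ -5/9x=2 ⇒ x=2/(-5/9)=-3.6000
Confirm numerically:
  x=-3.134: |R|=0.84739 <1
  x=-2.084: |R|=0.42436 <1
  x=-2.005: |R|=0.38701 <1
  x=-1.891: |R|=0.33148 <1
  x=-4.146: |R|=1.15788 >1
  x=-4.096: |R|=1.14425 >1
  x=-3.794: |R|=1.05848 >1
Interval (-3.6000, 0).

(-3.6000, 0).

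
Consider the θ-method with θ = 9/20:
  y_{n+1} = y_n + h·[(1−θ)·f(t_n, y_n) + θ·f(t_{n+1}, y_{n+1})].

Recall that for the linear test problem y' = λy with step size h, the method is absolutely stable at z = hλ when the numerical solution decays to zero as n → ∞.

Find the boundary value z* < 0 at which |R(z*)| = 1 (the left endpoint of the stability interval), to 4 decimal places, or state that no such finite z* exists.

z* = -20.0000.

Test eqn y'=λy, z=hλ:
  y_{n+1} = y_n + z·[11/20·y_n + 9/20·y_{n+1}] ⇒ (1 − 9/20z)y_{n+1} = (1 + 11/20z)y_n
  ⇒ R(z) = (1 + 11/20z)/(1 − 9/20z).

Find x<0 with |R(x)|<1.
x=-1.17: |R|=0.2335
R=−1: 1+11/20x = −1+9/20x ⇒ -1/10x=2 ⇒ x=2/(-1/10)=-20.0000
Confirm numerically:
  x=-19.703: |R|=0.99699 <1
  x=-19.341: |R|=0.99321 <1
  x=-18.304: |R|=0.98164 <1
  x=-18.296: |R|=0.98154 <1
  x=-20.522: |R|=1.00510 >1
  x=-20.455: |R|=1.00446 >1
  x=-20.083: |R|=1.00083 >1
Stable set (-20.0000, 0).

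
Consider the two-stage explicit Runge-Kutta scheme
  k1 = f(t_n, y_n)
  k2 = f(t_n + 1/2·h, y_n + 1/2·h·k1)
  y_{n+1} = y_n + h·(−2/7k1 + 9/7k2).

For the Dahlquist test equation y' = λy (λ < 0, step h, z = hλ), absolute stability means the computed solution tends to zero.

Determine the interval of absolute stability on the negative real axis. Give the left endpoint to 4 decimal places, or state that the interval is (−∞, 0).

z∈(-1.5556,0).

With y'=λy (z=hλ):
  k1=λy_n ⇒ h·k1=z·y_n;  k2=λ(1+1/2z)y_n ⇒ h·k2=z(1+1/2z)y_n
  y_{n+1}/y_n = 1 − 2/7z + 9/7z(1+1/2z) = 1 + z + 9/14z²
  R(z) = 1 + z + 9/14z².

Need |R(x)|<1, x<0.
x=-0.41: |R|=0.6981
R=1: x+9/14x²=0 ⇒ x=−14/9=-1.5556; min R=1−1/(4·9/14)=0.6111>−1
Confirm numerically:
  x=-1.521: |R|=0.96621 <1
  x=-1.346: |R|=0.81867 <1
  x=-1.035: |R|=0.65364 <1
  x=-1.030: |R|=0.65201 <1
  x=-2.004: |R|=1.57772 >1
  x=-1.955: |R|=1.50202 >1
  x=-1.727: |R|=1.19034 >1
Interval (-1.5556, 0).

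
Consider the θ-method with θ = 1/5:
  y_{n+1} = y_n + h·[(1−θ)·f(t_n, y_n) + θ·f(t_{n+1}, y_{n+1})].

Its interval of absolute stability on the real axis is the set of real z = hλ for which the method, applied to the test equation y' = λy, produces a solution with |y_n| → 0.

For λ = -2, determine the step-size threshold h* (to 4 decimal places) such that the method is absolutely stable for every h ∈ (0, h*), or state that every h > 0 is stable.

(-3.3333,0); λ=-2 ⇒ h* = (10/3)/2 = 1.6667.

Set f=λy, z=hλ:
  y_{n+1} = y_n + z·[4/5·y_n + 1/5·y_{n+1}] ⇒ (1 − 1/5z)y_{n+1} = (1 + 4/5z)y_n
  Hence R(z) = (1 + 4/5z)/(1 − 1/5z).

Boundary: |R(x)|=1, x<0.
x=-0.74: |R|=0.3554
R=−1: 1+4/5x = −1+1/5x ⇒ -3/5x=2 ⇒ x=2/(-3/5)=-3.3333
Confirm numerically:
  x=-3.076: |R|=0.90441 <1
  x=-2.873: |R|=0.82459 <1
  x=-2.870: |R|=0.82338 <1
  x=-3.698: |R|=1.12578 >1
  x=-3.601: |R|=1.09336 >1
  x=-3.366: |R|=1.01171 >1
Stable set (-3.3333, 0).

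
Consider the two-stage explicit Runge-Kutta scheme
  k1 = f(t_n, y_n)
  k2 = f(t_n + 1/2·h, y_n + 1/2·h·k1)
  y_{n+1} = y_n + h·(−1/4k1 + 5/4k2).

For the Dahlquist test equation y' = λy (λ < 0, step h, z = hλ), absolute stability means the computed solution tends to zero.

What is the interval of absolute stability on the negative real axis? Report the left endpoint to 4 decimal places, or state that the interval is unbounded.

With y'=λy (z=hλ):
  k1=λy_n ⇒ h·k1=z·y_n;  k2=λ(1+1/2z)y_n ⇒ h·k2=z(1+1/2z)y_n
  y_{n+1}/y_n = 1 − 1/4z + 5/4z(1+1/2z) = 1 + z + 5/8z²
  R(z) = 1 + z + 5/8z².

Solve |R(x)|<1 on ℝ⁻.
x=-0.97: |R|=0.6181
R=1: x+5/8x²=0 ⇒ x=−8/5=-1.6000; min R=1−1/(4·5/8)=0.6000>−1
Confirm numerically:
  x=-1.551: |R|=0.95250 <1
  x=-1.414: |R|=0.83562 <1
  x=-1.302: |R|=0.75750 <1
  x=-2.077: |R|=1.61921 >1
  x=-1.893: |R|=1.34666 >1
  x=-1.752: |R|=1.16644 >1
Stable set (-1.6000, 0).

(-1.6000, 0).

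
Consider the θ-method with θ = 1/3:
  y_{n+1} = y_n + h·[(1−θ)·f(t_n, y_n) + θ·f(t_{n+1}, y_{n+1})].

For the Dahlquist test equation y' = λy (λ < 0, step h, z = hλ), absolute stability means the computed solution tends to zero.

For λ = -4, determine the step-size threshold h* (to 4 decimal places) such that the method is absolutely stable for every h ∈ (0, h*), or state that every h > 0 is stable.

With y'=λy (z=hλ):
  y_{n+1} = y_n + z·[2/3·y_n + 1/3·y_{n+1}] ⇒ (1 − 1/3z)y_{n+1} = (1 + 2/3z)y_n
  Hence R(z) = (1 + 2/3z)/(1 − 1/3z).

Need |R(x)|<1, x<0.
x=-1.21: |R|=0.1378
R=−1: 1+2/3x = −1+1/3x ⇒ -1/3x=2 ⇒ x=2/(-1/3)=-6.0000
Confirm numerically:
  x=-5.891: |R|=0.98774 <1
  x=-5.175: |R|=0.89908 <1
  x=-3.573: |R|=0.63076 <1
  x=-6.316: |R|=1.03392 >1
  x=-6.233: |R|=1.02524 >1
  x=-6.232: |R|=1.02513 >1
So |R|<1 on (-6.0000, 0).

(-6.0000,0); λ=-4 ⇒ h* = (6)/4 = 1.5000.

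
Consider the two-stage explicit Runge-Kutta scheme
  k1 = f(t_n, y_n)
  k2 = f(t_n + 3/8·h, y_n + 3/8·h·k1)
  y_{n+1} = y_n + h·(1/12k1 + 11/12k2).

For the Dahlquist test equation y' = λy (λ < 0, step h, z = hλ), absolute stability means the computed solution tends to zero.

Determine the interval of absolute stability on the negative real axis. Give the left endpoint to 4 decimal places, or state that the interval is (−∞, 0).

z∈(-2.9091,0).

On y'=λy, z=hλ:
  k1=λy_n ⇒ h·k1=z·y_n;  k2=λ(1+3/8z)y_n ⇒ h·k2=z(1+3/8z)y_n
  y_{n+1}/y_n = 1 + 1/12z + 11/12z(1+3/8z) = 1 + z + 11/32z²
  Hence R(z) = 1 + z + 11/32z².

Solve |R(x)|<1 on ℝ⁻.
x=-1.35: |R|=0.2765
R=1: x+11/32x²=0 ⇒ x=−32/11=-2.9091; min R=1−1/(4·11/32)=0.2727>−1
Confirm numerically:
  x=-2.386: |R|=0.57097 <1
  x=-2.089: |R|=0.41110 <1
  x=-1.294: |R|=0.28159 <1
  x=-1.269: |R|=0.28456 <1
  x=-3.209: |R|=1.33083 >1
  x=-2.983: |R|=1.07579 >1
So |R|<1 on (-2.9091, 0).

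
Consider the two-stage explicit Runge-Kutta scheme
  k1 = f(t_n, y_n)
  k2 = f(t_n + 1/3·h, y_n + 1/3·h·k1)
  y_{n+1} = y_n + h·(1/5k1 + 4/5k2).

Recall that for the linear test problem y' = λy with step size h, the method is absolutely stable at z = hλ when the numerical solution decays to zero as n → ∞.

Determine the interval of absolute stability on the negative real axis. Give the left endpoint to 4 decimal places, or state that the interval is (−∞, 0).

z∈(-3.7500,0).

Test eqn y'=λy, z=hλ:
  k1=λy_n ⇒ h·k1=z·y_n;  k2=λ(1+1/3z)y_n ⇒ h·k2=z(1+1/3z)y_n
  y_{n+1}/y_n = 1 + 1/5z + 4/5z(1+1/3z) = 1 + z + 4/15z²
  R(z) = 1 + z + 4/15z².

Solve |R(x)|<1 on ℝ⁻.
x=-0.6: |R|=0.4960
R=1: x+4/15x²=0 ⇒ x=−15/4=-3.7500; min R=1−1/(4·4/15)=0.0625>−1
Confirm numerically:
  x=-3.312: |R|=0.61316 <1
  x=-2.685: |R|=0.23746 <1
  x=-2.246: |R|=0.09920 <1
  x=-4.135: |R|=1.42453 >1
  x=-4.078: |R|=1.35669 >1
  x=-3.871: |R|=1.12490 >1
Interval (-3.7500, 0).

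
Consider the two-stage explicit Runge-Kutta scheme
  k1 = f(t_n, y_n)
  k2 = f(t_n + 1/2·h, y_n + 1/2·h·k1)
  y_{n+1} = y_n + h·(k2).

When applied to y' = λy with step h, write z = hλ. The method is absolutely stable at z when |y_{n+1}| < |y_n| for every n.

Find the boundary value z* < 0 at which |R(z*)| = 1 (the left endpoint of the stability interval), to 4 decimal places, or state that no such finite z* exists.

Test eqn y'=λy, z=hλ:
  k1=λy_n ⇒ h·k1=z·y_n;  k2=λ(1+1/2z)y_n ⇒ h·k2=z(1+1/2z)y_n
  y_{n+1}/y_n = 1 + z(1+1/2z) = 1 + z + 1/2z²
  so R(z) = 1 + z + 1/2z².

Solve |R(x)|<1 on ℝ⁻.
x=-1.78: |R|=0.8042
R=1: x+1/2x²=0 ⇒ x=−2=-2.0000; min R=1−1/(4·1/2)=0.5000>−1
Confirm numerically:
  x=-1.820: |R|=0.83620 <1
  x=-1.672: |R|=0.72579 <1
  x=-1.573: |R|=0.66416 <1
  x=-1.154: |R|=0.51186 <1
  x=-2.249: |R|=1.28000 >1
  x=-2.208: |R|=1.22963 >1
So |R|<1 on (-2.0000, 0).

z* = -2.0000.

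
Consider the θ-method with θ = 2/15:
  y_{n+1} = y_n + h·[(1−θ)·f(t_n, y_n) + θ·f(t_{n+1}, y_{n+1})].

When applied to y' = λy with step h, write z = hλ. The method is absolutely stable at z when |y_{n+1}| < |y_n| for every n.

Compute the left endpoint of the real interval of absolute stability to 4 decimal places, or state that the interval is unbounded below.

z* = -2.7273.

Test eqn y'=λy, z=hλ:
  y_{n+1} = y_n + z·[13/15·y_n + 2/15·y_{n+1}] ⇒ (1 − 2/15z)y_{n+1} = (1 + 13/15z)y_n
  R(z) = (1 + 13/15z)/(1 − 2/15z).

Solve |R(x)|<1 on ℝ⁻.
x=-1.25: |R|=0.0714
R=−1: 1+13/15x = −1+2/15x ⇒ -11/15x=2 ⇒ x=2/(-11/15)=-2.7273
Confirm numerically:
  x=-2.491: |R|=0.86993 <1
  x=-1.952: |R|=0.54888 <1
  x=-1.831: |R|=0.47171 <1
  x=-3.215: |R|=1.25035 >1
  x=-3.167: |R|=1.22673 >1
Stable set (-2.7273, 0).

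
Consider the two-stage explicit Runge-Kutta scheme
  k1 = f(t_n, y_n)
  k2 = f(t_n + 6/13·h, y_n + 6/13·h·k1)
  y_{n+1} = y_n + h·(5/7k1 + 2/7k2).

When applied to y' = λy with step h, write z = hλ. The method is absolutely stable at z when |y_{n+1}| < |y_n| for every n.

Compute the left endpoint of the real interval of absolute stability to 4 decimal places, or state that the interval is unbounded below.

Set f=λy, z=hλ:
  k1=λy_n ⇒ h·k1=z·y_n;  k2=λ(1+6/13z)y_n ⇒ h·k2=z(1+6/13z)y_n
  y_{n+1}/y_n = 1 + 5/7z + 2/7z(1+6/13z) = 1 + z + 12/91z²
  ⇒ R(z) = 1 + z + 12/91z².

Need |R(x)|<1, x<0.
x=-0.52: |R|=0.5157
R=1: x+12/91x²=0 ⇒ x=−91/12=-7.5833; min R=1−1/(4·12/91)=-0.8958>−1
Confirm numerically:
  x=-7.359: |R|=0.78230 <1
  x=-5.760: |R|=0.38493 <1
  x=-5.674: |R|=0.42860 <1
  x=-7.985: |R|=1.42294 >1
  x=-7.759: |R|=1.17974 >1
  x=-7.694: |R|=1.11228 >1
Interval (-7.5833, 0).

left endpoint -7.5833.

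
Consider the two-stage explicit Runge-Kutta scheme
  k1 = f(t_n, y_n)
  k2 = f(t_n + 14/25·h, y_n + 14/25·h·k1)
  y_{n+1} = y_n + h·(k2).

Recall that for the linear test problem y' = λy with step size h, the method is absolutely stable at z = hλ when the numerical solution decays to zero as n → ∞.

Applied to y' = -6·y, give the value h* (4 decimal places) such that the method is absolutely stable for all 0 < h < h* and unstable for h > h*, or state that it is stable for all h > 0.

On y'=λy, z=hλ:
  k1=λy_n ⇒ h·k1=z·y_n;  k2=λ(1+14/25z)y_n ⇒ h·k2=z(1+14/25z)y_n
  y_{n+1}/y_n = 1 + z(1+14/25z) = 1 + z + 14/25z²
  R(z) = 1 + z + 14/25z².

Find x<0 with |R(x)|<1.
x=-0.94: |R|=0.5548
R=1: x+14/25x²=0 ⇒ x=−25/14=-1.7857; min R=1−1/(4·14/25)=0.5536>−1
Confirm numerically:
  x=-1.722: |R|=0.93856 <1
  x=-1.516: |R|=0.77102 <1
  x=-1.495: |R|=0.75661 <1
  x=-2.187: |R|=1.49146 >1
  x=-1.897: |R|=1.11822 >1
Interval (-1.7857, 0).

(-1.7857,0); λ=-6 ⇒ h* = (25/14)/6 = 0.2976.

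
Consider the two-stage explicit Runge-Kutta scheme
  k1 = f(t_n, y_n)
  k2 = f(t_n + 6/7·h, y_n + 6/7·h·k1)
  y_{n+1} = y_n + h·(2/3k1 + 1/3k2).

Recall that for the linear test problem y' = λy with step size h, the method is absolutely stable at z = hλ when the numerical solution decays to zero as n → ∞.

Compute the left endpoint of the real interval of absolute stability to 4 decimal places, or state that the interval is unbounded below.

z* = -3.5000.

On y'=λy, z=hλ:
  k1=λy_n ⇒ h·k1=z·y_n;  k2=λ(1+6/7z)y_n ⇒ h·k2=z(1+6/7z)y_n
  y_{n+1}/y_n = 1 + 2/3z + 1/3z(1+6/7z) = 1 + z + 2/7z²
  Hence R(z) = 1 + z + 2/7z².

Need |R(x)|<1, x<0.
x=-0.64: |R|=0.4770
R=1: x+2/7x²=0 ⇒ x=−7/2=-3.5000; min R=1−1/(4·2/7)=0.1250>−1
Confirm numerically:
  x=-3.175: |R|=0.70518 <1
  x=-2.499: |R|=0.28529 <1
  x=-1.973: |R|=0.13921 <1
  x=-4.084: |R|=1.68144 >1
  x=-4.045: |R|=1.62986 >1
  x=-3.898: |R|=1.44326 >1
Stable set (-3.5000, 0).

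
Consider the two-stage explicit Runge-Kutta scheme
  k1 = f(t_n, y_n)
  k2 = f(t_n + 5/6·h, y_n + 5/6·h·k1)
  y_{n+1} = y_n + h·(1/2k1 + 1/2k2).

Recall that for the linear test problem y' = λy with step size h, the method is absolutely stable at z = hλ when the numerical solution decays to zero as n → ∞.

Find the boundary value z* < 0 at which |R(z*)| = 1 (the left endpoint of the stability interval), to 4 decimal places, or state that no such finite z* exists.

left endpoint -2.4000.

On y'=λy, z=hλ:
  k1=λy_n ⇒ h·k1=z·y_n;  k2=λ(1+5/6z)y_n ⇒ h·k2=z(1+5/6z)y_n
  y_{n+1}/y_n = 1 + 1/2z + 1/2z(1+5/6z) = 1 + z + 5/12z²
  R(z) = 1 + z + 5/12z².

Find x<0 with |R(x)|<1.
x=-0.98: |R|=0.4202
R=1: x+5/12x²=0 ⇒ x=−12/5=-2.4000; min R=1−1/(4·5/12)=0.4000>−1
Confirm numerically:
  x=-2.170: |R|=0.79204 <1
  x=-1.686: |R|=0.49842 <1
  x=-1.653: |R|=0.48550 <1
  x=-1.567: |R|=0.45612 <1
  x=-2.765: |R|=1.42051 >1
  x=-2.535: |R|=1.14259 >1
Stable set (-2.4000, 0).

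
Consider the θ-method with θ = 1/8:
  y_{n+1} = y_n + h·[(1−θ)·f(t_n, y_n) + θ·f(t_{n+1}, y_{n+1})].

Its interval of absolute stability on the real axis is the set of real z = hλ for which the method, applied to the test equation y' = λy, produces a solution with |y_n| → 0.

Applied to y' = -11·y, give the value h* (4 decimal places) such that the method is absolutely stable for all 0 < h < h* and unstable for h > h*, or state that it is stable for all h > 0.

Set f=λy, z=hλ:
  y_{n+1} = y_n + z·[7/8·y_n + 1/8·y_{n+1}] ⇒ (1 − 1/8z)y_{n+1} = (1 + 7/8z)y_n
  R(z) = (1 + 7/8z)/(1 − 1/8z).

Boundary: |R(x)|=1, x<0.
x=-0.71: |R|=0.3479
R=−1: 1+7/8x = −1+1/8x ⇒ -3/4x=2 ⇒ x=2/(-3/4)=-2.6667
Confirm numerically:
  x=-2.233: |R|=0.74572 <1
  x=-2.153: |R|=0.69644 <1
  x=-2.022: |R|=0.61405 <1
  x=-3.100: |R|=1.23423 >1
  x=-3.030: |R|=1.19764 >1
  x=-2.815: |R|=1.08229 >1
Interval (-2.6667, 0).

(-2.6667,0); λ=-11 ⇒ h* = (8/3)/11 = 0.2424.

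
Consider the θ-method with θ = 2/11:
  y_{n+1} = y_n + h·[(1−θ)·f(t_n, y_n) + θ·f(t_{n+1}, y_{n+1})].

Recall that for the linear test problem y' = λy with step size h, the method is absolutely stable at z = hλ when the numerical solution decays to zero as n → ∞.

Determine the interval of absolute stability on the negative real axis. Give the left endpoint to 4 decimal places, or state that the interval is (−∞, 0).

Test eqn y'=λy, z=hλ:
  y_{n+1} = y_n + z·[9/11·y_n + 2/11·y_{n+1}] ⇒ (1 − 2/11z)y_{n+1} = (1 + 9/11z)y_n
  ⇒ R(z) = (1 + 9/11z)/(1 − 2/11z).

Find x<0 with |R(x)|<1.
x=-1.74: |R|=0.3218
R=−1: 1+9/11x = −1+2/11x ⇒ -7/11x=2 ⇒ x=2/(-7/11)=-3.1429
Confirm numerically:
  x=-3.004: |R|=0.94285 <1
  x=-2.869: |R|=0.88547 <1
  x=-1.829: |R|=0.37256 <1
  x=-1.783: |R|=0.34649 <1
  x=-3.639: |R|=1.19001 >1
  x=-3.277: |R|=1.05349 >1
  x=-3.223: |R|=1.03216 >1
Interval (-3.1429, 0).

(-3.1429, 0).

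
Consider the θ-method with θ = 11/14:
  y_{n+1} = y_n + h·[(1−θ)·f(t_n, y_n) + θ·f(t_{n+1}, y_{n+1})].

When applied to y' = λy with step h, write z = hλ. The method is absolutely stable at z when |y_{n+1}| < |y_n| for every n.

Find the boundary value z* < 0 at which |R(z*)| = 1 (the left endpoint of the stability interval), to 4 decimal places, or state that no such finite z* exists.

Test eqn y'=λy, z=hλ:
  y_{n+1} = y_n + z·[3/14·y_n + 11/14·y_{n+1}] ⇒ (1 − 11/14z)y_{n+1} = (1 + 3/14z)y_n
  so R(z) = (1 + 3/14z)/(1 − 11/14z).

Solve |R(x)|<1 on ℝ⁻.
x=-0.54: |R|=0.6209
x=-2: |R|=0.2222
x=-10: |R|=0.1290
x=-100: |R|=0.2567
θ=11/14≥1/2 ⇒ |1+3/14x|<|1−11/14x| ∀x<0 ⇒ interval (−∞,0).

(−∞, 0) — no finite endpoint.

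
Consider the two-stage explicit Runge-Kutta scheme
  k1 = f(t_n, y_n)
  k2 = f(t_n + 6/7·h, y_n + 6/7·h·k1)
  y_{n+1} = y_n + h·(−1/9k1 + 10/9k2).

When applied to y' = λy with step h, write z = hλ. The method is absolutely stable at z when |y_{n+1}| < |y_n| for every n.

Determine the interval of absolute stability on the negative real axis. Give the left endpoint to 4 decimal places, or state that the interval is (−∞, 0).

On y'=λy, z=hλ:
  k1=λy_n ⇒ h·k1=z·y_n;  k2=λ(1+6/7z)y_n ⇒ h·k2=z(1+6/7z)y_n
  y_{n+1}/y_n = 1 − 1/9z + 10/9z(1+6/7z) = 1 + z + 20/21z²
  R(z) = 1 + z + 20/21z².

Solve |R(x)|<1 on ℝ⁻.
x=-1.5: |R|=1.6429
R=1: x+20/21x²=0 ⇒ x=−21/20=-1.0500; min R=1−1/(4·20/21)=0.7375>−1
Confirm numerically:
  x=-0.793: |R|=0.80590 <1
  x=-0.508: |R|=0.73778 <1
  x=-0.446: |R|=0.74344 <1
  x=-1.169: |R|=1.13249 >1
  x=-1.143: |R|=1.10124 >1
Interval (-1.0500, 0).

(-1.0500, 0).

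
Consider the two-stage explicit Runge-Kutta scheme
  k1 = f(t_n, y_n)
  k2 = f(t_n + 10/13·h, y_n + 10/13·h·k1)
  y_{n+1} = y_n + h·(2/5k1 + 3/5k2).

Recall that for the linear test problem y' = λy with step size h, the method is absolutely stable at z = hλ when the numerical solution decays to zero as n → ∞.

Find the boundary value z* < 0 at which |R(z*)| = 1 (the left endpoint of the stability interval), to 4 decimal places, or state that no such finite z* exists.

Set f=λy, z=hλ:
  k1=λy_n ⇒ h·k1=z·y_n;  k2=λ(1+10/13z)y_n ⇒ h·k2=z(1+10/13z)y_n
  y_{n+1}/y_n = 1 + 2/5z + 3/5z(1+10/13z) = 1 + z + 6/13z²
  Hence R(z) = 1 + z + 6/13z².

Need |R(x)|<1, x<0.
x=-1.45: |R|=0.5204
R=1: x+6/13x²=0 ⇒ x=−13/6=-2.1667; min R=1−1/(4·6/13)=0.4583>−1
Confirm numerically:
  x=-2.008: |R|=0.85295 <1
  x=-1.749: |R|=0.66285 <1
  x=-1.482: |R|=0.53169 <1
  x=-1.233: |R|=0.46867 <1
  x=-2.653: |R|=1.59550 >1
  x=-2.451: |R|=1.32165 >1
  x=-2.332: |R|=1.17795 >1
So |R|<1 on (-2.1667, 0).

left endpoint -2.1667.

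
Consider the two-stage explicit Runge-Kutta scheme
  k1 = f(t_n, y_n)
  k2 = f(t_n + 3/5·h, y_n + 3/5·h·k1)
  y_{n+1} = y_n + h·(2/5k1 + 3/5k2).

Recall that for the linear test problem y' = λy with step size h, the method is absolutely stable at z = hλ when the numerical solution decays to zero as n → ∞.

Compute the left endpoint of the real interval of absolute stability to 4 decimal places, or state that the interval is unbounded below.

Test eqn y'=λy, z=hλ:
  k1=λy_n ⇒ h·k1=z·y_n;  k2=λ(1+3/5z)y_n ⇒ h·k2=z(1+3/5z)y_n
  y_{n+1}/y_n = 1 + 2/5z + 3/5z(1+3/5z) = 1 + z + 9/25z²
  R(z) = 1 + z + 9/25z².

Find x<0 with |R(x)|<1.
x=-0.56: |R|=0.5529
R=1: x+9/25x²=0 ⇒ x=−25/9=-2.7778; min R=1−1/(4·9/25)=0.3056>−1
Confirm numerically:
  x=-2.145: |R|=0.51137 <1
  x=-1.701: |R|=0.34062 <1
  x=-1.302: |R|=0.30827 <1
  x=-1.160: |R|=0.32442 <1
  x=-3.055: |R|=1.30489 >1
  x=-3.029: |R|=1.27394 >1
Interval (-2.7778, 0).

z* = -2.7778.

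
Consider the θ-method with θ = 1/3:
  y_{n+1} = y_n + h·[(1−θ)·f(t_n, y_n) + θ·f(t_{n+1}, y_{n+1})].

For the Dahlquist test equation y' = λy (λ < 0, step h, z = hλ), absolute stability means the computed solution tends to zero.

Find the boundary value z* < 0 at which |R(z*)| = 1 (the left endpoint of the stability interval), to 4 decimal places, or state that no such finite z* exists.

Set f=λy, z=hλ:
  y_{n+1} = y_n + z·[2/3·y_n + 1/3·y_{n+1}] ⇒ (1 − 1/3z)y_{n+1} = (1 + 2/3z)y_n
  Hence R(z) = (1 + 2/3z)/(1 − 1/3z).

Solve |R(x)|<1 on ℝ⁻.
x=-1.61: |R|=0.0477
R=−1: 1+2/3x = −1+1/3x ⇒ -1/3x=2 ⇒ x=2/(-1/3)=-6.0000
Confirm numerically:
  x=-3.922: |R|=0.69980 <1
  x=-3.886: |R|=0.69300 <1
  x=-2.936: |R|=0.48383 <1
  x=-2.626: |R|=0.40028 <1
  x=-6.569: |R|=1.05946 >1
  x=-6.149: |R|=1.01629 >1
  x=-6.127: |R|=1.01391 >1
Stable set (-6.0000, 0).

z* = -6.0000.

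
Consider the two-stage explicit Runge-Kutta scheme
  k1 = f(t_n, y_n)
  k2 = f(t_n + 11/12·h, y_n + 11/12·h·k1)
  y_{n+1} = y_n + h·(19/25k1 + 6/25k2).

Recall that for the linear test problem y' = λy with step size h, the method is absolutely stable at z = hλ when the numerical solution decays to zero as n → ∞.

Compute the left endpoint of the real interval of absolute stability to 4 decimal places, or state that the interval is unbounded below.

With y'=λy (z=hλ):
  k1=λy_n ⇒ h·k1=z·y_n;  k2=λ(1+11/12z)y_n ⇒ h·k2=z(1+11/12z)y_n
  y_{n+1}/y_n = 1 + 19/25z + 6/25z(1+11/12z) = 1 + z + 11/50z²
  ⇒ R(z) = 1 + z + 11/50z².

Boundary: |R(x)|=1, x<0.
x=-1.25: |R|=0.0938
R=1: x+11/50x²=0 ⇒ x=−50/11=-4.5455; min R=1−1/(4·11/50)=-0.1364>−1
Confirm numerically:
  x=-4.421: |R|=0.87895 <1
  x=-3.575: |R|=0.23674 <1
  x=-2.436: |R|=0.13050 <1
  x=-2.211: |R|=0.13553 <1
  x=-5.127: |R|=1.65595 >1
  x=-4.754: |R|=1.21811 >1
  x=-4.682: |R|=1.14065 >1
So |R|<1 on (-4.5455, 0).

z* = -4.5455.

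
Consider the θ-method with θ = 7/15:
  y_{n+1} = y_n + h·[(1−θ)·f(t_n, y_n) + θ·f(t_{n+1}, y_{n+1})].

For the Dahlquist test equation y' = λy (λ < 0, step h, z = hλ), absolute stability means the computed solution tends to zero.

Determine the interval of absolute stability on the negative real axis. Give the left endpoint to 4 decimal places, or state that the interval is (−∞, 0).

(-30.0000, 0).

On y'=λy, z=hλ:
  y_{n+1} = y_n + z·[8/15·y_n + 7/15·y_{n+1}] ⇒ (1 − 7/15z)y_{n+1} = (1 + 8/15z)y_n
  ⇒ R(z) = (1 + 8/15z)/(1 − 7/15z).

Boundary: |R(x)|=1, x<0.
x=-1.32: |R|=0.1832
R=−1: 1+8/15x = −1+7/15x ⇒ -1/15x=2 ⇒ x=2/(-1/15)=-30.0000
Confirm numerically:
  x=-26.126: |R|=0.98042 <1
  x=-22.258: |R|=0.95467 <1
  x=-19.922: |R|=0.93475 <1
  x=-30.557: |R|=1.00243 >1
  x=-30.236: |R|=1.00104 >1
Interval (-30.0000, 0).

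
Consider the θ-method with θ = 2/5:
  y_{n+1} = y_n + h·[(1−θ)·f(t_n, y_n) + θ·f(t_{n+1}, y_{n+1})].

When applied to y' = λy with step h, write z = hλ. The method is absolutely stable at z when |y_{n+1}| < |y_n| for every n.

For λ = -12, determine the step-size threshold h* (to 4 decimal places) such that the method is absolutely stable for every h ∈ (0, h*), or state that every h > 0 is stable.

(-10.0000,0); λ=-12 ⇒ h* = (10)/12 = 0.8333.

Set f=λy, z=hλ:
  y_{n+1} = y_n + z·[3/5·y_n + 2/5·y_{n+1}] ⇒ (1 − 2/5z)y_{n+1} = (1 + 3/5z)y_n
  R(z) = (1 + 3/5z)/(1 − 2/5z).

Solve |R(x)|<1 on ℝ⁻.
x=-0.54: |R|=0.5559
R=−1: 1+3/5x = −1+2/5x ⇒ -1/5x=2 ⇒ x=2/(-1/5)=-10.0000
Confirm numerically:
  x=-8.491: |R|=0.93135 <1
  x=-8.156: |R|=0.91348 <1
  x=-7.787: |R|=0.89244 <1
  x=-6.906: |R|=0.83553 <1
  x=-10.352: |R|=1.01369 >1
  x=-10.168: |R|=1.00663 >1
So |R|<1 on (-10.0000, 0).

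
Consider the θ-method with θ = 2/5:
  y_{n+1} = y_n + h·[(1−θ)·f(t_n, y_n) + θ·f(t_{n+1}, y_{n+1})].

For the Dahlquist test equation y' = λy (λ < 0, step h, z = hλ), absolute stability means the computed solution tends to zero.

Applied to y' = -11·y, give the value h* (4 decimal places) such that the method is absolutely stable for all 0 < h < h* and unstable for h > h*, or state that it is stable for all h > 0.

(-10.0000,0); λ=-11 ⇒ h* = (10)/11 = 0.9091.

Test eqn y'=λy, z=hλ:
  y_{n+1} = y_n + z·[3/5·y_n + 2/5·y_{n+1}] ⇒ (1 − 2/5z)y_{n+1} = (1 + 3/5z)y_n
  ⇒ R(z) = (1 + 3/5z)/(1 − 2/5z).

Need |R(x)|<1, x<0.
x=-0.74: |R|=0.4290
R=−1: 1+3/5x = −1+2/5x ⇒ -1/5x=2 ⇒ x=2/(-1/5)=-10.0000
Confirm numerically:
  x=-9.903: |R|=0.99609 <1
  x=-9.519: |R|=0.97999 <1
  x=-5.180: |R|=0.68620 <1
  x=-10.426: |R|=1.01648 >1
  x=-10.199: |R|=1.00784 >1
So |R|<1 on (-10.0000, 0).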